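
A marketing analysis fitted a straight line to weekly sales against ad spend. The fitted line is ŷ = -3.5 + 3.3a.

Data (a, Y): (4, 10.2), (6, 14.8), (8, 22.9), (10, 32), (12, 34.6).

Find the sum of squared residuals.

a=4: ŷ = -3.5 + 3.3·4 = 9.7; r = 10.2 − 9.7 = 0.5
a=6: ŷ = -3.5 + 3.3·6 = 16.3; r = 14.8 − 16.3 = -1.5
a=8: ŷ = -3.5 + 3.3·8 = 22.9; r = 22.9 − 22.9 = 0
a=10: ŷ = -3.5 + 3.3·10 = 29.5; r = 32 − 29.5 = 2.5
a=12: ŷ = -3.5 + 3.3·12 = 36.1; r = 34.6 − 36.1 = -1.5
SSE = 0.25 + 2.25 + 0 + 6.25 + 2.25 = 11

SSE = 11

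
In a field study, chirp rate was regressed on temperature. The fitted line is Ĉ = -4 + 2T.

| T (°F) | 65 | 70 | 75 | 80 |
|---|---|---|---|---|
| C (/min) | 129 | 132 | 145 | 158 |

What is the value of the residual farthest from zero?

T=65: Ĉ = -4 + 2·65 = 126; e = 129 − 126 = 3
T=70: Ĉ = -4 + 2·70 = 136; e = 132 − 136 = -4
T=75: Ĉ = -4 + 2·75 = 146; e = 145 − 146 = -1
T=80: Ĉ = -4 + 2·80 = 156; e = 158 − 156 = 2
Largest |e| is 4 at T = 70, residual -4.

e = -4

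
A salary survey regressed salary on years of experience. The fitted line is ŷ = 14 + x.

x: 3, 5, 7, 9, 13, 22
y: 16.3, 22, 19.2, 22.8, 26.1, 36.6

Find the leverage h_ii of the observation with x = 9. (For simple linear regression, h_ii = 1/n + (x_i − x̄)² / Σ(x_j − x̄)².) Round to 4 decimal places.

h = 0.1696

x̄ = (3 + 5 + 7 + 9 + 13 + 22)/6 = 9.83333
Σ(x − x̄)² = 46.6944 + 23.3611 + 8.02778 + 0.694444 + 10.0278 + 148.028 = 236.833
h = 1/6 + (-0.833333)²/236.833 = 0.166667 + 0.00293221 = 0.1696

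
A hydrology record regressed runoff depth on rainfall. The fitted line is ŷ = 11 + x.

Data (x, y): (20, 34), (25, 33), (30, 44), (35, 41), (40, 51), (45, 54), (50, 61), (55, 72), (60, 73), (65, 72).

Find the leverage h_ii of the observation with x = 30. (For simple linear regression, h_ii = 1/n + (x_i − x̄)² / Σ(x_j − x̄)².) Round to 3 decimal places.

x̄ = (20 + 25 + 30 + 35 + 40 + 45 + 50 + 55 + 60 + 65)/10 = 42.5
Σ(x − x̄)² = 506.25 + 306.25 + 156.25 + 56.25 + 6.25 + 6.25 + 56.25 + 156.25 + 306.25 + 506.25 = 2062.5
h = 1/10 + (-12.5)²/2062.5 = 0.1 + 0.0757576 = 0.176

h = 0.176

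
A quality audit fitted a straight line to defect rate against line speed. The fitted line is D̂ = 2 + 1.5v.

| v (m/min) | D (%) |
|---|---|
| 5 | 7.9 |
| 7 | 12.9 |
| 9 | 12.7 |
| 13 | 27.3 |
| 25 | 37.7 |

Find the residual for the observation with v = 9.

D̂ = 2 + 1.5·9 = 15.5
e = 12.7 − 15.5 = -2.8

e = -2.8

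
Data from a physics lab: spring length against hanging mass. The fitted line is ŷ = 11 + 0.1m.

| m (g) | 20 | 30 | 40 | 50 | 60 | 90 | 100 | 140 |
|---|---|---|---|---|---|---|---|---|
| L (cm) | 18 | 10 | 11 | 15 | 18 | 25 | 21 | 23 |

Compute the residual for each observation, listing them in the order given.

5, -4, -4, -1, 1, 5, 0, -2

m=20: ŷ = 11 + 0.1·20 = 13; r = 18 − 13 = 5
m=30: ŷ = 11 + 0.1·30 = 14; r = 10 − 14 = -4
m=40: ŷ = 11 + 0.1·40 = 15; r = 11 − 15 = -4
m=50: ŷ = 11 + 0.1·50 = 16; r = 15 − 16 = -1
m=60: ŷ = 11 + 0.1·60 = 17; r = 18 − 17 = 1
m=90: ŷ = 11 + 0.1·90 = 20; r = 25 − 20 = 5
m=100: ŷ = 11 + 0.1·100 = 21; r = 21 − 21 = 0
m=140: ŷ = 11 + 0.1·140 = 25; r = 23 − 25 = -2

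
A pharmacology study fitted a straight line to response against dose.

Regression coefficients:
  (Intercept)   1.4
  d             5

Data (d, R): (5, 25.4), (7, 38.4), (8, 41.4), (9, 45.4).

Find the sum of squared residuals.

SSE = 6

d=5: ŷ = 1.4 + 5·5 = 26.4; e = 25.4 − 26.4 = -1
d=7: ŷ = 1.4 + 5·7 = 36.4; e = 38.4 − 36.4 = 2
d=8: ŷ = 1.4 + 5·8 = 41.4; e = 41.4 − 41.4 = 0
d=9: ŷ = 1.4 + 5·9 = 46.4; e = 45.4 − 46.4 = -1
SSE = 1 + 4 + 0 + 1 = 6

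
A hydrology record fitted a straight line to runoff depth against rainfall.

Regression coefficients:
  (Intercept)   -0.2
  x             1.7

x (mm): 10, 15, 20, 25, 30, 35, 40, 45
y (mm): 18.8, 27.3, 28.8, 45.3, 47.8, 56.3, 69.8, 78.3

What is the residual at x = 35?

e = -3

ŷ = -0.2 + 1.7·35 = 59.3
e = 56.3 − 59.3 = -3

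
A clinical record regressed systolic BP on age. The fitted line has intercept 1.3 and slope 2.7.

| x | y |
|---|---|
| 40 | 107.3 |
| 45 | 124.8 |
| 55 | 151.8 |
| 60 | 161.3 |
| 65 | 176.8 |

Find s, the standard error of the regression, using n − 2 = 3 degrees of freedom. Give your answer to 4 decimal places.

s = 2.3094

x=40: ŷ = 1.3 + 2.7·40 = 109.3; r = 107.3 − 109.3 = -2
x=45: ŷ = 1.3 + 2.7·45 = 122.8; r = 124.8 − 122.8 = 2
x=55: ŷ = 1.3 + 2.7·55 = 149.8; r = 151.8 − 149.8 = 2
x=60: ŷ = 1.3 + 2.7·60 = 163.3; r = 161.3 − 163.3 = -2
x=65: ŷ = 1.3 + 2.7·65 = 176.8; r = 176.8 − 176.8 = 0
SSE = 4 + 4 + 4 + 4 + 0 = 16
s = √(16/3) = √5.33333 ≈ 2.3094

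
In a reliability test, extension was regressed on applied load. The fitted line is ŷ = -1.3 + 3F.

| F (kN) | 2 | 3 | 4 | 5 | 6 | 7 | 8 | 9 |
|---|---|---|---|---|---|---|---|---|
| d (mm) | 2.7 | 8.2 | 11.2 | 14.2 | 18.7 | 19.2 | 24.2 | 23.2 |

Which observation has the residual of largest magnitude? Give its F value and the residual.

F = 9, r = -2.5

F=2: ŷ = -1.3 + 3·2 = 4.7; r = 2.7 − 4.7 = -2
F=3: ŷ = -1.3 + 3·3 = 7.7; r = 8.2 − 7.7 = 0.5
F=4: ŷ = -1.3 + 3·4 = 10.7; r = 11.2 − 10.7 = 0.5
F=5: ŷ = -1.3 + 3·5 = 13.7; r = 14.2 − 13.7 = 0.5
F=6: ŷ = -1.3 + 3·6 = 16.7; r = 18.7 − 16.7 = 2
F=7: ŷ = -1.3 + 3·7 = 19.7; r = 19.2 − 19.7 = -0.5
F=8: ŷ = -1.3 + 3·8 = 22.7; r = 24.2 − 22.7 = 1.5
F=9: ŷ = -1.3 + 3·9 = 25.7; r = 23.2 − 25.7 = -2.5
Largest |r| is 2.5 at F = 9, residual -2.5.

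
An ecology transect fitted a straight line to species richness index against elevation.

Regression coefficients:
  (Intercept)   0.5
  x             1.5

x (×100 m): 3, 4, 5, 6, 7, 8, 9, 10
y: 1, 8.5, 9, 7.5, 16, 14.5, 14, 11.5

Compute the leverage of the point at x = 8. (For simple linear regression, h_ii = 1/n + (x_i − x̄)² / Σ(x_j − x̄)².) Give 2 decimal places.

h = 0.18

x̄ = (3 + 4 + 5 + 6 + 7 + 8 + 9 + 10)/8 = 6.5
Σ(x − x̄)² = 12.25 + 6.25 + 2.25 + 0.25 + 0.25 + 2.25 + 6.25 + 12.25 = 42
h = 1/8 + (1.5)²/42 = 0.125 + 0.0535714 = 0.18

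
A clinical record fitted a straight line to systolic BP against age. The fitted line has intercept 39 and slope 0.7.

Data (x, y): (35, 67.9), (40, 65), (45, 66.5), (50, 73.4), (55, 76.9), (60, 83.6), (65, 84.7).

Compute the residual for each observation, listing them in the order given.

x=35: ŷ = 39 + 0.7·35 = 63.5; e = 67.9 − 63.5 = 4.4
x=40: ŷ = 39 + 0.7·40 = 67; e = 65 − 67 = -2
x=45: ŷ = 39 + 0.7·45 = 70.5; e = 66.5 − 70.5 = -4
x=50: ŷ = 39 + 0.7·50 = 74; e = 73.4 − 74 = -0.6
x=55: ŷ = 39 + 0.7·55 = 77.5; e = 76.9 − 77.5 = -0.6
x=60: ŷ = 39 + 0.7·60 = 81; e = 83.6 − 81 = 2.6
x=65: ŷ = 39 + 0.7·65 = 84.5; e = 84.7 − 84.5 = 0.2

4.4, -2, -4, -0.6, -0.6, 2.6, 0.2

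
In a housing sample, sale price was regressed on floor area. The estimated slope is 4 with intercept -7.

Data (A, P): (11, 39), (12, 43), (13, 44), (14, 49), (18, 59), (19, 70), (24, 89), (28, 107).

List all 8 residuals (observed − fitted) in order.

2, 2, -1, 0, -6, 1, 0, 2

A=11: ŷ = -7 + 4·11 = 37; e = 39 − 37 = 2
A=12: ŷ = -7 + 4·12 = 41; e = 43 − 41 = 2
A=13: ŷ = -7 + 4·13 = 45; e = 44 − 45 = -1
A=14: ŷ = -7 + 4·14 = 49; e = 49 − 49 = 0
A=18: ŷ = -7 + 4·18 = 65; e = 59 − 65 = -6
A=19: ŷ = -7 + 4·19 = 69; e = 70 − 69 = 1
A=24: ŷ = -7 + 4·24 = 89; e = 89 − 89 = 0
A=28: ŷ = -7 + 4·28 = 105; e = 107 − 105 = 2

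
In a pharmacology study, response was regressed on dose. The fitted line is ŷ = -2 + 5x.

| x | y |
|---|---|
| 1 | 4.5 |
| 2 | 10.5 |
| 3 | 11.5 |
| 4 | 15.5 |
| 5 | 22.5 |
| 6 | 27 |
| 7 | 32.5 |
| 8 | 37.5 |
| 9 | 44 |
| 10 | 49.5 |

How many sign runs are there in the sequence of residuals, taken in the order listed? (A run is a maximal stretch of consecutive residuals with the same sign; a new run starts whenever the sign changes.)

x=1: ŷ = -2 + 5·1 = 3; e = 4.5 − 3 = 1.5
x=2: ŷ = -2 + 5·2 = 8; e = 10.5 − 8 = 2.5
x=3: ŷ = -2 + 5·3 = 13; e = 11.5 − 13 = -1.5
x=4: ŷ = -2 + 5·4 = 18; e = 15.5 − 18 = -2.5
x=5: ŷ = -2 + 5·5 = 23; e = 22.5 − 23 = -0.5
x=6: ŷ = -2 + 5·6 = 28; e = 27 − 28 = -1
x=7: ŷ = -2 + 5·7 = 33; e = 32.5 − 33 = -0.5
x=8: ŷ = -2 + 5·8 = 38; e = 37.5 − 38 = -0.5
x=9: ŷ = -2 + 5·9 = 43; e = 44 − 43 = 1
x=10: ŷ = -2 + 5·10 = 48; e = 49.5 − 48 = 1.5
Signs: + + − − − − − − + +
Runs: +×2, −×6, +×2 → 3

3 runs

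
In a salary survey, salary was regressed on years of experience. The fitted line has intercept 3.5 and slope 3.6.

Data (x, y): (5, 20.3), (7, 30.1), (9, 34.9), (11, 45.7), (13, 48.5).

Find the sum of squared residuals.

x=5: ŷ = 3.5 + 3.6·5 = 21.5; e = 20.3 − 21.5 = -1.2
x=7: ŷ = 3.5 + 3.6·7 = 28.7; e = 30.1 − 28.7 = 1.4
x=9: ŷ = 3.5 + 3.6·9 = 35.9; e = 34.9 − 35.9 = -1
x=11: ŷ = 3.5 + 3.6·11 = 43.1; e = 45.7 − 43.1 = 2.6
x=13: ŷ = 3.5 + 3.6·13 = 50.3; e = 48.5 − 50.3 = -1.8
SSE = 1.44 + 1.96 + 1 + 6.76 + 3.24 = 14.4

SSE = 14.4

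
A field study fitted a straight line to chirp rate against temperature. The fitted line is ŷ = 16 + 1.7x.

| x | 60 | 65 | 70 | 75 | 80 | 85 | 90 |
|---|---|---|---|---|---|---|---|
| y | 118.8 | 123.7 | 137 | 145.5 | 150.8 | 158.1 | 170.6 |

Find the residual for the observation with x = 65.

e = -2.8

ŷ = 16 + 1.7·65 = 126.5
e = 123.7 − 126.5 = -2.8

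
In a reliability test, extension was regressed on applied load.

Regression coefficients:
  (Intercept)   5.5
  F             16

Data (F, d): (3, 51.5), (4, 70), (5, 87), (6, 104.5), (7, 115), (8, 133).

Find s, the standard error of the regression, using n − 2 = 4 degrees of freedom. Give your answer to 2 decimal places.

s = 2.35

F=3: d̂ = 5.5 + 16·3 = 53.5; r = 51.5 − 53.5 = -2
F=4: d̂ = 5.5 + 16·4 = 69.5; r = 70 − 69.5 = 0.5
F=5: d̂ = 5.5 + 16·5 = 85.5; r = 87 − 85.5 = 1.5
F=6: d̂ = 5.5 + 16·6 = 101.5; r = 104.5 − 101.5 = 3
F=7: d̂ = 5.5 + 16·7 = 117.5; r = 115 − 117.5 = -2.5
F=8: d̂ = 5.5 + 16·8 = 133.5; r = 133 − 133.5 = -0.5
SSE = 4 + 0.25 + 2.25 + 9 + 6.25 + 0.25 = 22
s = √(22/4) = √5.5 ≈ 2.35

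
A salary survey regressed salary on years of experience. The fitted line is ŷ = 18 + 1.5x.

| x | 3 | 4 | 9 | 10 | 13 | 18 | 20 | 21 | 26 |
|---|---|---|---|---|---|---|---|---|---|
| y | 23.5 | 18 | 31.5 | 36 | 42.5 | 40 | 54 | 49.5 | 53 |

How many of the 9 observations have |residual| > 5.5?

2

x=3: ŷ = 18 + 1.5·3 = 22.5; r = 23.5 − 22.5 = 1
x=4: ŷ = 18 + 1.5·4 = 24; r = 18 − 24 = -6
x=9: ŷ = 18 + 1.5·9 = 31.5; r = 31.5 − 31.5 = 0
x=10: ŷ = 18 + 1.5·10 = 33; r = 36 − 33 = 3
x=13: ŷ = 18 + 1.5·13 = 37.5; r = 42.5 − 37.5 = 5
x=18: ŷ = 18 + 1.5·18 = 45; r = 40 − 45 = -5
x=20: ŷ = 18 + 1.5·20 = 48; r = 54 − 48 = 6
x=21: ŷ = 18 + 1.5·21 = 49.5; r = 49.5 − 49.5 = 0
x=26: ŷ = 18 + 1.5·26 = 57; r = 53 − 57 = -4
|r| > 5.5: x=4 (|r|=6), x=20 (|r|=6) → 2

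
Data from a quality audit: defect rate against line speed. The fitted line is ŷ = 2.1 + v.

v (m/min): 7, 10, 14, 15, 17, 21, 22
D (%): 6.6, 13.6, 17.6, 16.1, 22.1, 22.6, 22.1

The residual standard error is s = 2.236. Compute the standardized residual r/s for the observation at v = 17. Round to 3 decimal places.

1.342

ŷ = 2.1 + 17 = 19.1
r = 22.1 − 19.1 = 3
r/s = 3 / 2.236 = 1.342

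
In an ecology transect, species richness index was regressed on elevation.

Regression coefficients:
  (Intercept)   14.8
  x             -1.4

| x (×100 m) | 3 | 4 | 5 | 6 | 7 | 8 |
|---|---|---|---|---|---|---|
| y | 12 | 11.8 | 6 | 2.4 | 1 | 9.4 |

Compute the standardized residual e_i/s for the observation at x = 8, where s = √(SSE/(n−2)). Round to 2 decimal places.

x=3: ŷ = 14.8 − 1.4·3 = 10.6; e = 12 − 10.6 = 1.4
x=4: ŷ = 14.8 − 1.4·4 = 9.2; e = 11.8 − 9.2 = 2.6
x=5: ŷ = 14.8 − 1.4·5 = 7.8; e = 6 − 7.8 = -1.8
x=6: ŷ = 14.8 − 1.4·6 = 6.4; e = 2.4 − 6.4 = -4
x=7: ŷ = 14.8 − 1.4·7 = 5; e = 1 − 5 = -4
x=8: ŷ = 14.8 − 1.4·8 = 3.6; e = 9.4 − 3.6 = 5.8
SSE = 1.96 + 6.76 + 3.24 + 16 + 16 + 33.64 = 77.6
s = √(77.6/4) = 4.40454
e/s = 5.8 / 4.40454 = 1.32

1.32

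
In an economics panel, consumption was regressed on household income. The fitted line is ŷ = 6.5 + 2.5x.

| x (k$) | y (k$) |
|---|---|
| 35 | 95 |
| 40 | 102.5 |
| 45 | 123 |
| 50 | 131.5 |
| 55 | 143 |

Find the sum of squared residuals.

SSE = 34

x=35: ŷ = 6.5 + 2.5·35 = 94; e = 95 − 94 = 1
x=40: ŷ = 6.5 + 2.5·40 = 106.5; e = 102.5 − 106.5 = -4
x=45: ŷ = 6.5 + 2.5·45 = 119; e = 123 − 119 = 4
x=50: ŷ = 6.5 + 2.5·50 = 131.5; e = 131.5 − 131.5 = 0
x=55: ŷ = 6.5 + 2.5·55 = 144; e = 143 − 144 = -1
SSE = 1 + 16 + 16 + 0 + 1 = 34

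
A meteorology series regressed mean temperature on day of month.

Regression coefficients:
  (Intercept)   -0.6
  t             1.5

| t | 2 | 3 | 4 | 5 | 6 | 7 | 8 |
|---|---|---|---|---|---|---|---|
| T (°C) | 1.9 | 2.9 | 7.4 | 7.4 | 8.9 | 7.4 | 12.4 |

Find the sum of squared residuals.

SSE = 13

t=2: ŷ = -0.6 + 1.5·2 = 2.4; r = 1.9 − 2.4 = -0.5
t=3: ŷ = -0.6 + 1.5·3 = 3.9; r = 2.9 − 3.9 = -1
t=4: ŷ = -0.6 + 1.5·4 = 5.4; r = 7.4 − 5.4 = 2
t=5: ŷ = -0.6 + 1.5·5 = 6.9; r = 7.4 − 6.9 = 0.5
t=6: ŷ = -0.6 + 1.5·6 = 8.4; r = 8.9 − 8.4 = 0.5
t=7: ŷ = -0.6 + 1.5·7 = 9.9; r = 7.4 − 9.9 = -2.5
t=8: ŷ = -0.6 + 1.5·8 = 11.4; r = 12.4 − 11.4 = 1
SSE = 0.25 + 1 + 4 + 0.25 + 0.25 + 6.25 + 1 = 13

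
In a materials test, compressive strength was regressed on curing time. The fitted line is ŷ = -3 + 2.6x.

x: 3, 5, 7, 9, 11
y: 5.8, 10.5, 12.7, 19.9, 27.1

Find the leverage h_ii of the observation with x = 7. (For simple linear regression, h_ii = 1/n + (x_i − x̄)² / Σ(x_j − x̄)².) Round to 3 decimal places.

h = 0.200

x̄ = (3 + 5 + 7 + 9 + 11)/5 = 7
Σ(x − x̄)² = 16 + 4 + 0 + 4 + 16 = 40
h = 1/5 + (0)²/40 = 0.2 + 0 = 0.200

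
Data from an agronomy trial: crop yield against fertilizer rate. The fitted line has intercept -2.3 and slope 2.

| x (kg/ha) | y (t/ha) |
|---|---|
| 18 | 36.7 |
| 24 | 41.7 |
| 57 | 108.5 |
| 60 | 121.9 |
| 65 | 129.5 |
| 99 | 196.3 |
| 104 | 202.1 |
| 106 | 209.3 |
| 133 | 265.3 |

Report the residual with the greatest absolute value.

x=18: ŷ = -2.3 + 2·18 = 33.7; r = 36.7 − 33.7 = 3
x=24: ŷ = -2.3 + 2·24 = 45.7; r = 41.7 − 45.7 = -4
x=57: ŷ = -2.3 + 2·57 = 111.7; r = 108.5 − 111.7 = -3.2
x=60: ŷ = -2.3 + 2·60 = 117.7; r = 121.9 − 117.7 = 4.2
x=65: ŷ = -2.3 + 2·65 = 127.7; r = 129.5 − 127.7 = 1.8
x=99: ŷ = -2.3 + 2·99 = 195.7; r = 196.3 − 195.7 = 0.6
x=104: ŷ = -2.3 + 2·104 = 205.7; r = 202.1 − 205.7 = -3.6
x=106: ŷ = -2.3 + 2·106 = 209.7; r = 209.3 − 209.7 = -0.4
x=133: ŷ = -2.3 + 2·133 = 263.7; r = 265.3 − 263.7 = 1.6
Largest |r| is 4.2 at x = 60, residual 4.2.

r = 4.2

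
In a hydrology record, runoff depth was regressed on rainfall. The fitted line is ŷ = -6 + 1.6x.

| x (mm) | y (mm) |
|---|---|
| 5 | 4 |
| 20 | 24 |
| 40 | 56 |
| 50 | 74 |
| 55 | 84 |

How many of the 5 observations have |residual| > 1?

4

x=5: ŷ = -6 + 1.6·5 = 2; r = 4 − 2 = 2
x=20: ŷ = -6 + 1.6·20 = 26; r = 24 − 26 = -2
x=40: ŷ = -6 + 1.6·40 = 58; r = 56 − 58 = -2
x=50: ŷ = -6 + 1.6·50 = 74; r = 74 − 74 = 0
x=55: ŷ = -6 + 1.6·55 = 82; r = 84 − 82 = 2
|r| > 1: x=5 (|r|=2), x=20 (|r|=2), x=40 (|r|=2), x=55 (|r|=2) → 4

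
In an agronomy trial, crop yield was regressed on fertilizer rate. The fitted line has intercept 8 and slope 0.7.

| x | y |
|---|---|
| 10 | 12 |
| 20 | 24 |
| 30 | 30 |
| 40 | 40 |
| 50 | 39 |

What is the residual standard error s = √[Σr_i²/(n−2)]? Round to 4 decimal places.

x=10: ŷ = 8 + 0.7·10 = 15; r = 12 − 15 = -3
x=20: ŷ = 8 + 0.7·20 = 22; r = 24 − 22 = 2
x=30: ŷ = 8 + 0.7·30 = 29; r = 30 − 29 = 1
x=40: ŷ = 8 + 0.7·40 = 36; r = 40 − 36 = 4
x=50: ŷ = 8 + 0.7·50 = 43; r = 39 − 43 = -4
SSE = 9 + 4 + 1 + 16 + 16 = 46
s = √(46/3) = √15.3333 ≈ 3.9158

s = 3.9158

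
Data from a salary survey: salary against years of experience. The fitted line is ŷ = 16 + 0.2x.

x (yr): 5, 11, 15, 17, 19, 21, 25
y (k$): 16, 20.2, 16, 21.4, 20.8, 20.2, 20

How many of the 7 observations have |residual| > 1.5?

x=5: ŷ = 16 + 0.2·5 = 17; r = 16 − 17 = -1
x=11: ŷ = 16 + 0.2·11 = 18.2; r = 20.2 − 18.2 = 2
x=15: ŷ = 16 + 0.2·15 = 19; r = 16 − 19 = -3
x=17: ŷ = 16 + 0.2·17 = 19.4; r = 21.4 − 19.4 = 2
x=19: ŷ = 16 + 0.2·19 = 19.8; r = 20.8 − 19.8 = 1
x=21: ŷ = 16 + 0.2·21 = 20.2; r = 20.2 − 20.2 = 0
x=25: ŷ = 16 + 0.2·25 = 21; r = 20 − 21 = -1
|r| > 1.5: x=11 (|r|=2), x=15 (|r|=3), x=17 (|r|=2) → 3

3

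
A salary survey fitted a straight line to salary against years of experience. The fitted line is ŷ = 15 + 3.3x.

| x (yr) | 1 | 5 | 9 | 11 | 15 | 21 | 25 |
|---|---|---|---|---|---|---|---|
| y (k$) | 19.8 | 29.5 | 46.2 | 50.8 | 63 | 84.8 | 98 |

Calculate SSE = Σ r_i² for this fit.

SSE = 11.5

x=1: ŷ = 15 + 3.3·1 = 18.3; r = 19.8 − 18.3 = 1.5
x=5: ŷ = 15 + 3.3·5 = 31.5; r = 29.5 − 31.5 = -2
x=9: ŷ = 15 + 3.3·9 = 44.7; r = 46.2 − 44.7 = 1.5
x=11: ŷ = 15 + 3.3·11 = 51.3; r = 50.8 − 51.3 = -0.5
x=15: ŷ = 15 + 3.3·15 = 64.5; r = 63 − 64.5 = -1.5
x=21: ŷ = 15 + 3.3·21 = 84.3; r = 84.8 − 84.3 = 0.5
x=25: ŷ = 15 + 3.3·25 = 97.5; r = 98 − 97.5 = 0.5
SSE = 2.25 + 4 + 2.25 + 0.25 + 2.25 + 0.25 + 0.25 = 11.5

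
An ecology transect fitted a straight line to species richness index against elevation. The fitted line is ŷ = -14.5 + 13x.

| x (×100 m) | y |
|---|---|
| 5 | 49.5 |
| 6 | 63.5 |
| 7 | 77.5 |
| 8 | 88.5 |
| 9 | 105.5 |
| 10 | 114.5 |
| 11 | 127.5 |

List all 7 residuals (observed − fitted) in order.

-1, 0, 1, -1, 3, -1, -1

x=5: ŷ = -14.5 + 13·5 = 50.5; e = 49.5 − 50.5 = -1
x=6: ŷ = -14.5 + 13·6 = 63.5; e = 63.5 − 63.5 = 0
x=7: ŷ = -14.5 + 13·7 = 76.5; e = 77.5 − 76.5 = 1
x=8: ŷ = -14.5 + 13·8 = 89.5; e = 88.5 − 89.5 = -1
x=9: ŷ = -14.5 + 13·9 = 102.5; e = 105.5 − 102.5 = 3
x=10: ŷ = -14.5 + 13·10 = 115.5; e = 114.5 − 115.5 = -1
x=11: ŷ = -14.5 + 13·11 = 128.5; e = 127.5 − 128.5 = -1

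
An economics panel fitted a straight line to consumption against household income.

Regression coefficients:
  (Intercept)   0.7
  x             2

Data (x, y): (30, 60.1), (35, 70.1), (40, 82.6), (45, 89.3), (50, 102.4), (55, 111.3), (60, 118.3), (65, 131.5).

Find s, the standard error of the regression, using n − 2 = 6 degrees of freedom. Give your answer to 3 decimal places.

s = 1.630

x=30: ŷ = 0.7 + 2·30 = 60.7; e = 60.1 − 60.7 = -0.6
x=35: ŷ = 0.7 + 2·35 = 70.7; e = 70.1 − 70.7 = -0.6
x=40: ŷ = 0.7 + 2·40 = 80.7; e = 82.6 − 80.7 = 1.9
x=45: ŷ = 0.7 + 2·45 = 90.7; e = 89.3 − 90.7 = -1.4
x=50: ŷ = 0.7 + 2·50 = 100.7; e = 102.4 − 100.7 = 1.7
x=55: ŷ = 0.7 + 2·55 = 110.7; e = 111.3 − 110.7 = 0.6
x=60: ŷ = 0.7 + 2·60 = 120.7; e = 118.3 − 120.7 = -2.4
x=65: ŷ = 0.7 + 2·65 = 130.7; e = 131.5 − 130.7 = 0.8
SSE = 0.36 + 0.36 + 3.61 + 1.96 + 2.89 + 0.36 + 5.76 + 0.64 = 15.94
s = √(15.94/6) = √2.65667 ≈ 1.630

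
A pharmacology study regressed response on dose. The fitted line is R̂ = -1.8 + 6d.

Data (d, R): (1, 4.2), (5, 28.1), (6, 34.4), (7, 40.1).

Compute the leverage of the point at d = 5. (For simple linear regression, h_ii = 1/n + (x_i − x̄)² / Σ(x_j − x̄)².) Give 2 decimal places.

h = 0.25

d̄ = (1 + 5 + 6 + 7)/4 = 4.75
Σ(d − d̄)² = 14.0625 + 0.0625 + 1.5625 + 5.0625 = 20.75
h = 1/4 + (0.25)²/20.75 = 0.25 + 0.00301205 = 0.25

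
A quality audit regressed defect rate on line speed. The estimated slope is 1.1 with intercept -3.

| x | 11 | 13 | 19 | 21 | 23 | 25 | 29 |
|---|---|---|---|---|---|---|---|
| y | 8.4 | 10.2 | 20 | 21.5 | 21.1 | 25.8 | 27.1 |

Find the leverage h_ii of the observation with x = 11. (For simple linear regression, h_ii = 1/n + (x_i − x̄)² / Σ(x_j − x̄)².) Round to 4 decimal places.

x̄ = (11 + 13 + 19 + 21 + 23 + 25 + 29)/7 = 20.1429
Σ(x − x̄)² = 83.5918 + 51.0204 + 1.30612 + 0.734694 + 8.16327 + 23.5918 + 78.449 = 246.857
h = 1/7 + (-9.14286)²/246.857 = 0.142857 + 0.338624 = 0.4815

h = 0.4815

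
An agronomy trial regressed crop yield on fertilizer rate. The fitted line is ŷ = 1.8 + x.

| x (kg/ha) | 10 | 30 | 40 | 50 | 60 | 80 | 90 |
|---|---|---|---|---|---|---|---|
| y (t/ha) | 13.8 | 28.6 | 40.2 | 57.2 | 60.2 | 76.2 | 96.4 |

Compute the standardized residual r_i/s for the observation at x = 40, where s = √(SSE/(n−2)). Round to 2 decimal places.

x=10: ŷ = 1.8 + 10 = 11.8; r = 13.8 − 11.8 = 2
x=30: ŷ = 1.8 + 30 = 31.8; r = 28.6 − 31.8 = -3.2
x=40: ŷ = 1.8 + 40 = 41.8; r = 40.2 − 41.8 = -1.6
x=50: ŷ = 1.8 + 50 = 51.8; r = 57.2 − 51.8 = 5.4
x=60: ŷ = 1.8 + 60 = 61.8; r = 60.2 − 61.8 = -1.6
x=80: ŷ = 1.8 + 80 = 81.8; r = 76.2 − 81.8 = -5.6
x=90: ŷ = 1.8 + 90 = 91.8; r = 96.4 − 91.8 = 4.6
SSE = 4 + 10.24 + 2.56 + 29.16 + 2.56 + 31.36 + 21.16 = 101.04
s = √(101.04/5) = 4.49533
r/s = -1.6 / 4.49533 = -0.36

-0.36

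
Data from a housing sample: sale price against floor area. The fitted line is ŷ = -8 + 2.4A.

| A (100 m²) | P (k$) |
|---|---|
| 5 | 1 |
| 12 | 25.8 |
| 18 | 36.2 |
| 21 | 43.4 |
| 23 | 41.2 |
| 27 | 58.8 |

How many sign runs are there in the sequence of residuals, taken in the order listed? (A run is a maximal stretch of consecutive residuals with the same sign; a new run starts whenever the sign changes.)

4 runs

A=5: ŷ = -8 + 2.4·5 = 4; e = 1 − 4 = -3
A=12: ŷ = -8 + 2.4·12 = 20.8; e = 25.8 − 20.8 = 5
A=18: ŷ = -8 + 2.4·18 = 35.2; e = 36.2 − 35.2 = 1
A=21: ŷ = -8 + 2.4·21 = 42.4; e = 43.4 − 42.4 = 1
A=23: ŷ = -8 + 2.4·23 = 47.2; e = 41.2 − 47.2 = -6
A=27: ŷ = -8 + 2.4·27 = 56.8; e = 58.8 − 56.8 = 2
Signs: − + + + − +
Runs: −×1, +×3, −×1, +×1 → 4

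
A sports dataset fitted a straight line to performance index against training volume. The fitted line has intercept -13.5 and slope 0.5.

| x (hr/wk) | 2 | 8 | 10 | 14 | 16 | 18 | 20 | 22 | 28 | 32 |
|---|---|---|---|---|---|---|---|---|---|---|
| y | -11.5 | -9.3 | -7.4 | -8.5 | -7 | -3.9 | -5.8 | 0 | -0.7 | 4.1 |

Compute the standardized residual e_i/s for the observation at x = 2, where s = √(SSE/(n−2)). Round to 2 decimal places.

0.57

x=2: ŷ = -13.5 + 0.5·2 = -12.5; e = -11.5 − (-12.5) = 1
x=8: ŷ = -13.5 + 0.5·8 = -9.5; e = -9.3 − (-9.5) = 0.2
x=10: ŷ = -13.5 + 0.5·10 = -8.5; e = -7.4 − (-8.5) = 1.1
x=14: ŷ = -13.5 + 0.5·14 = -6.5; e = -8.5 − (-6.5) = -2
x=16: ŷ = -13.5 + 0.5·16 = -5.5; e = -7 − (-5.5) = -1.5
x=18: ŷ = -13.5 + 0.5·18 = -4.5; e = -3.9 − (-4.5) = 0.6
x=20: ŷ = -13.5 + 0.5·20 = -3.5; e = -5.8 − (-3.5) = -2.3
x=22: ŷ = -13.5 + 0.5·22 = -2.5; e = 0 − (-2.5) = 2.5
x=28: ŷ = -13.5 + 0.5·28 = 0.5; e = -0.7 − 0.5 = -1.2
x=32: ŷ = -13.5 + 0.5·32 = 2.5; e = 4.1 − 2.5 = 1.6
SSE = 1 + 0.04 + 1.21 + 4 + 2.25 + 0.36 + 5.29 + 6.25 + 1.44 + 2.56 = 24.4
s = √(24.4/8) = 1.74642
e/s = 1 / 1.74642 = 0.57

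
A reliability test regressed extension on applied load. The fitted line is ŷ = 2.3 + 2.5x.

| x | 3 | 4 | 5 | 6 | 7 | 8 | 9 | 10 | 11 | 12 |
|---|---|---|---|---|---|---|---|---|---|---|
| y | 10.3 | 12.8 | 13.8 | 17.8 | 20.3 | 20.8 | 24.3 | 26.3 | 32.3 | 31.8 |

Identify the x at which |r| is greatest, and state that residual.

x=3: ŷ = 2.3 + 2.5·3 = 9.8; r = 10.3 − 9.8 = 0.5
x=4: ŷ = 2.3 + 2.5·4 = 12.3; r = 12.8 − 12.3 = 0.5
x=5: ŷ = 2.3 + 2.5·5 = 14.8; r = 13.8 − 14.8 = -1
x=6: ŷ = 2.3 + 2.5·6 = 17.3; r = 17.8 − 17.3 = 0.5
x=7: ŷ = 2.3 + 2.5·7 = 19.8; r = 20.3 − 19.8 = 0.5
x=8: ŷ = 2.3 + 2.5·8 = 22.3; r = 20.8 − 22.3 = -1.5
x=9: ŷ = 2.3 + 2.5·9 = 24.8; r = 24.3 − 24.8 = -0.5
x=10: ŷ = 2.3 + 2.5·10 = 27.3; r = 26.3 − 27.3 = -1
x=11: ŷ = 2.3 + 2.5·11 = 29.8; r = 32.3 − 29.8 = 2.5
x=12: ŷ = 2.3 + 2.5·12 = 32.3; r = 31.8 − 32.3 = -0.5
Largest |r| is 2.5 at x = 11, residual 2.5.

x = 11, r = 2.5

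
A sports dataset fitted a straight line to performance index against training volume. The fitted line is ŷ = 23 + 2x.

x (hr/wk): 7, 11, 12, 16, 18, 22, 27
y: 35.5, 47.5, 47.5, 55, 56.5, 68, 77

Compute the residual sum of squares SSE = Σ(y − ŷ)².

x=7: ŷ = 23 + 2·7 = 37; r = 35.5 − 37 = -1.5
x=11: ŷ = 23 + 2·11 = 45; r = 47.5 − 45 = 2.5
x=12: ŷ = 23 + 2·12 = 47; r = 47.5 − 47 = 0.5
x=16: ŷ = 23 + 2·16 = 55; r = 55 − 55 = 0
x=18: ŷ = 23 + 2·18 = 59; r = 56.5 − 59 = -2.5
x=22: ŷ = 23 + 2·22 = 67; r = 68 − 67 = 1
x=27: ŷ = 23 + 2·27 = 77; r = 77 − 77 = 0
SSE = 2.25 + 6.25 + 0.25 + 0 + 6.25 + 1 + 0 = 16

SSE = 16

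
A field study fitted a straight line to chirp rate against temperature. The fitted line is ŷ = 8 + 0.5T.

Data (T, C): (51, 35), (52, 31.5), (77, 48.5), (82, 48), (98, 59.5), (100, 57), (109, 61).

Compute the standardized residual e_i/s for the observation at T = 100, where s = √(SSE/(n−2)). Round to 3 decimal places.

T=51: ŷ = 8 + 0.5·51 = 33.5; e = 35 − 33.5 = 1.5
T=52: ŷ = 8 + 0.5·52 = 34; e = 31.5 − 34 = -2.5
T=77: ŷ = 8 + 0.5·77 = 46.5; e = 48.5 − 46.5 = 2
T=82: ŷ = 8 + 0.5·82 = 49; e = 48 − 49 = -1
T=98: ŷ = 8 + 0.5·98 = 57; e = 59.5 − 57 = 2.5
T=100: ŷ = 8 + 0.5·100 = 58; e = 57 − 58 = -1
T=109: ŷ = 8 + 0.5·109 = 62.5; e = 61 − 62.5 = -1.5
SSE = 2.25 + 6.25 + 4 + 1 + 6.25 + 1 + 2.25 = 23
s = √(23/5) = 2.14476
e/s = -1 / 2.14476 = -0.466

-0.466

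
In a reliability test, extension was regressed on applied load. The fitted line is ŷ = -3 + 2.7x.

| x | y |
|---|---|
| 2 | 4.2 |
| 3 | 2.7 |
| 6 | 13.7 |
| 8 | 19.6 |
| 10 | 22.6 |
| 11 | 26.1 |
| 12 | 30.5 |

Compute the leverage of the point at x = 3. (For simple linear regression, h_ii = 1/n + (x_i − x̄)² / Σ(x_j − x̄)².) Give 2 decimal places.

x̄ = (2 + 3 + 6 + 8 + 10 + 11 + 12)/7 = 7.42857
Σ(x − x̄)² = 29.4694 + 19.6122 + 2.04082 + 0.326531 + 6.61224 + 12.7551 + 20.898 = 91.7143
h = 1/7 + (-4.42857)²/91.7143 = 0.142857 + 0.213841 = 0.36

h = 0.36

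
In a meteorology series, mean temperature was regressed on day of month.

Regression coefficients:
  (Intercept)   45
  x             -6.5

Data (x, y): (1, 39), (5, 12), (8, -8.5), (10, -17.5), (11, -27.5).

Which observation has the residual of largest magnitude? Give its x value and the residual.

x = 10, e = 2.5

x=1: ŷ = 45 − 6.5·1 = 38.5; e = 39 − 38.5 = 0.5
x=5: ŷ = 45 − 6.5·5 = 12.5; e = 12 − 12.5 = -0.5
x=8: ŷ = 45 − 6.5·8 = -7; e = -8.5 − (-7) = -1.5
x=10: ŷ = 45 − 6.5·10 = -20; e = -17.5 − (-20) = 2.5
x=11: ŷ = 45 − 6.5·11 = -26.5; e = -27.5 − (-26.5) = -1
Largest |e| is 2.5 at x = 10, residual 2.5.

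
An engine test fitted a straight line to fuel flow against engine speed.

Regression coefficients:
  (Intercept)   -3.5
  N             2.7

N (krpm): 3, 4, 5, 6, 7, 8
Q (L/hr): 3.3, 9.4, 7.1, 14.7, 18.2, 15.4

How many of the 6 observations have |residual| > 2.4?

3

N=3: ŷ = -3.5 + 2.7·3 = 4.6; r = 3.3 − 4.6 = -1.3
N=4: ŷ = -3.5 + 2.7·4 = 7.3; r = 9.4 − 7.3 = 2.1
N=5: ŷ = -3.5 + 2.7·5 = 10; r = 7.1 − 10 = -2.9
N=6: ŷ = -3.5 + 2.7·6 = 12.7; r = 14.7 − 12.7 = 2
N=7: ŷ = -3.5 + 2.7·7 = 15.4; r = 18.2 − 15.4 = 2.8
N=8: ŷ = -3.5 + 2.7·8 = 18.1; r = 15.4 − 18.1 = -2.7
|r| > 2.4: N=5 (|r|=2.9), N=7 (|r|=2.8), N=8 (|r|=2.7) → 3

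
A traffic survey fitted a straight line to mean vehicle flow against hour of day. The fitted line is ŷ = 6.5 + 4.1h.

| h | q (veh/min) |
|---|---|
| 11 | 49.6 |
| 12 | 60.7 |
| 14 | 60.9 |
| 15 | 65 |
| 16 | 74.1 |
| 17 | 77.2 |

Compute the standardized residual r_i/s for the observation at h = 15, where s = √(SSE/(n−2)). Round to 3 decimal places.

-0.832

h=11: ŷ = 6.5 + 4.1·11 = 51.6; r = 49.6 − 51.6 = -2
h=12: ŷ = 6.5 + 4.1·12 = 55.7; r = 60.7 − 55.7 = 5
h=14: ŷ = 6.5 + 4.1·14 = 63.9; r = 60.9 − 63.9 = -3
h=15: ŷ = 6.5 + 4.1·15 = 68; r = 65 − 68 = -3
h=16: ŷ = 6.5 + 4.1·16 = 72.1; r = 74.1 − 72.1 = 2
h=17: ŷ = 6.5 + 4.1·17 = 76.2; r = 77.2 − 76.2 = 1
SSE = 4 + 25 + 9 + 9 + 4 + 1 = 52
s = √(52/4) = 3.60555
r/s = -3 / 3.60555 = -0.832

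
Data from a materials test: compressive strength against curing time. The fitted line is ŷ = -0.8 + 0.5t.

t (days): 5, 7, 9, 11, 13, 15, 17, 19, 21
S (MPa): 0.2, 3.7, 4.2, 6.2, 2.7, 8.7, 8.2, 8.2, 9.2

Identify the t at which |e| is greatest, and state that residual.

t = 13, e = -3

t=5: ŷ = -0.8 + 0.5·5 = 1.7; e = 0.2 − 1.7 = -1.5
t=7: ŷ = -0.8 + 0.5·7 = 2.7; e = 3.7 − 2.7 = 1
t=9: ŷ = -0.8 + 0.5·9 = 3.7; e = 4.2 − 3.7 = 0.5
t=11: ŷ = -0.8 + 0.5·11 = 4.7; e = 6.2 − 4.7 = 1.5
t=13: ŷ = -0.8 + 0.5·13 = 5.7; e = 2.7 − 5.7 = -3
t=15: ŷ = -0.8 + 0.5·15 = 6.7; e = 8.7 − 6.7 = 2
t=17: ŷ = -0.8 + 0.5·17 = 7.7; e = 8.2 − 7.7 = 0.5
t=19: ŷ = -0.8 + 0.5·19 = 8.7; e = 8.2 − 8.7 = -0.5
t=21: ŷ = -0.8 + 0.5·21 = 9.7; e = 9.2 − 9.7 = -0.5
Largest |e| is 3 at t = 13, residual -3.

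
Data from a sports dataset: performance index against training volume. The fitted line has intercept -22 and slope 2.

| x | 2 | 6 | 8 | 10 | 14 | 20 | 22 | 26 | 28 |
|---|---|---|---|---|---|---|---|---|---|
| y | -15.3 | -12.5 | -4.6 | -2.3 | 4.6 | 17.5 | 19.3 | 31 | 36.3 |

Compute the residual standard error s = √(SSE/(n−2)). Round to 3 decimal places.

s = 2.117

x=2: ŷ = -22 + 2·2 = -18; r = -15.3 − (-18) = 2.7
x=6: ŷ = -22 + 2·6 = -10; r = -12.5 − (-10) = -2.5
x=8: ŷ = -22 + 2·8 = -6; r = -4.6 − (-6) = 1.4
x=10: ŷ = -22 + 2·10 = -2; r = -2.3 − (-2) = -0.3
x=14: ŷ = -22 + 2·14 = 6; r = 4.6 − 6 = -1.4
x=20: ŷ = -22 + 2·20 = 18; r = 17.5 − 18 = -0.5
x=22: ŷ = -22 + 2·22 = 22; r = 19.3 − 22 = -2.7
x=26: ŷ = -22 + 2·26 = 30; r = 31 − 30 = 1
x=28: ŷ = -22 + 2·28 = 34; r = 36.3 − 34 = 2.3
SSE = 7.29 + 6.25 + 1.96 + 0.09 + 1.96 + 0.25 + 7.29 + 1 + 5.29 = 31.38
s = √(31.38/7) = √4.48286 ≈ 2.117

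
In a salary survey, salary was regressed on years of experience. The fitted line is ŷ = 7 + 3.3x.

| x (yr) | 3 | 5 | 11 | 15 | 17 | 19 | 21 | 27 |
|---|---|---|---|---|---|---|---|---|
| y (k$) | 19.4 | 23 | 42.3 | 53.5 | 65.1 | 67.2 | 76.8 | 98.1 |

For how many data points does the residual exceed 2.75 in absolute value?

1

x=3: ŷ = 7 + 3.3·3 = 16.9; e = 19.4 − 16.9 = 2.5
x=5: ŷ = 7 + 3.3·5 = 23.5; e = 23 − 23.5 = -0.5
x=11: ŷ = 7 + 3.3·11 = 43.3; e = 42.3 − 43.3 = -1
x=15: ŷ = 7 + 3.3·15 = 56.5; e = 53.5 − 56.5 = -3
x=17: ŷ = 7 + 3.3·17 = 63.1; e = 65.1 − 63.1 = 2
x=19: ŷ = 7 + 3.3·19 = 69.7; e = 67.2 − 69.7 = -2.5
x=21: ŷ = 7 + 3.3·21 = 76.3; e = 76.8 − 76.3 = 0.5
x=27: ŷ = 7 + 3.3·27 = 96.1; e = 98.1 − 96.1 = 2
|e| > 2.75: x=15 (|e|=3) → 1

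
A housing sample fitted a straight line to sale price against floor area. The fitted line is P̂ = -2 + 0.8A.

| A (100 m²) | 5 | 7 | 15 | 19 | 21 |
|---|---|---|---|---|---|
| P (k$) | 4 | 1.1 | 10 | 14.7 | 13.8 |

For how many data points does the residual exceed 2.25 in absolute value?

A=5: P̂ = -2 + 0.8·5 = 2; r = 4 − 2 = 2
A=7: P̂ = -2 + 0.8·7 = 3.6; r = 1.1 − 3.6 = -2.5
A=15: P̂ = -2 + 0.8·15 = 10; r = 10 − 10 = 0
A=19: P̂ = -2 + 0.8·19 = 13.2; r = 14.7 − 13.2 = 1.5
A=21: P̂ = -2 + 0.8·21 = 14.8; r = 13.8 − 14.8 = -1
|r| > 2.25: A=7 (|r|=2.5) → 1

1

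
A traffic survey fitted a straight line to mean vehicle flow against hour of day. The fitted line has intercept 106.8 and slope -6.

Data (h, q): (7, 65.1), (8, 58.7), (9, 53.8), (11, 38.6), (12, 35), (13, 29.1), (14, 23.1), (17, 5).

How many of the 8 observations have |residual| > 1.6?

h=7: q̂ = 106.8 − 6·7 = 64.8; r = 65.1 − 64.8 = 0.3
h=8: q̂ = 106.8 − 6·8 = 58.8; r = 58.7 − 58.8 = -0.1
h=9: q̂ = 106.8 − 6·9 = 52.8; r = 53.8 − 52.8 = 1
h=11: q̂ = 106.8 − 6·11 = 40.8; r = 38.6 − 40.8 = -2.2
h=12: q̂ = 106.8 − 6·12 = 34.8; r = 35 − 34.8 = 0.2
h=13: q̂ = 106.8 − 6·13 = 28.8; r = 29.1 − 28.8 = 0.3
h=14: q̂ = 106.8 − 6·14 = 22.8; r = 23.1 − 22.8 = 0.3
h=17: q̂ = 106.8 − 6·17 = 4.8; r = 5 − 4.8 = 0.2
|r| > 1.6: h=11 (|r|=2.2) → 1

1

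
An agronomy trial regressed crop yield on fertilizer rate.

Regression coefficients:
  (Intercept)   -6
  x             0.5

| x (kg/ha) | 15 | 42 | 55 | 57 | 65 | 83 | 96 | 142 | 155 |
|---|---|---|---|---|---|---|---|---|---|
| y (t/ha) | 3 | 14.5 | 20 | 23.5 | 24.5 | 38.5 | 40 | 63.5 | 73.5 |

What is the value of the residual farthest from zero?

e = 3

x=15: ŷ = -6 + 0.5·15 = 1.5; e = 3 − 1.5 = 1.5
x=42: ŷ = -6 + 0.5·42 = 15; e = 14.5 − 15 = -0.5
x=55: ŷ = -6 + 0.5·55 = 21.5; e = 20 − 21.5 = -1.5
x=57: ŷ = -6 + 0.5·57 = 22.5; e = 23.5 − 22.5 = 1
x=65: ŷ = -6 + 0.5·65 = 26.5; e = 24.5 − 26.5 = -2
x=83: ŷ = -6 + 0.5·83 = 35.5; e = 38.5 − 35.5 = 3
x=96: ŷ = -6 + 0.5·96 = 42; e = 40 − 42 = -2
x=142: ŷ = -6 + 0.5·142 = 65; e = 63.5 − 65 = -1.5
x=155: ŷ = -6 + 0.5·155 = 71.5; e = 73.5 − 71.5 = 2
Largest |e| is 3 at x = 83, residual 3.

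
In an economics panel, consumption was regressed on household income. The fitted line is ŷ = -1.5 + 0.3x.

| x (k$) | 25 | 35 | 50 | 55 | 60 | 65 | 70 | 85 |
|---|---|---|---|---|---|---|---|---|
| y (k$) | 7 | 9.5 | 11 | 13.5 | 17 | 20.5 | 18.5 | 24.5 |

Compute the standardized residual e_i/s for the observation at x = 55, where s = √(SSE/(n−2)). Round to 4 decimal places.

-0.8783

x=25: ŷ = -1.5 + 0.3·25 = 6; e = 7 − 6 = 1
x=35: ŷ = -1.5 + 0.3·35 = 9; e = 9.5 − 9 = 0.5
x=50: ŷ = -1.5 + 0.3·50 = 13.5; e = 11 − 13.5 = -2.5
x=55: ŷ = -1.5 + 0.3·55 = 15; e = 13.5 − 15 = -1.5
x=60: ŷ = -1.5 + 0.3·60 = 16.5; e = 17 − 16.5 = 0.5
x=65: ŷ = -1.5 + 0.3·65 = 18; e = 20.5 − 18 = 2.5
x=70: ŷ = -1.5 + 0.3·70 = 19.5; e = 18.5 − 19.5 = -1
x=85: ŷ = -1.5 + 0.3·85 = 24; e = 24.5 − 24 = 0.5
SSE = 1 + 0.25 + 6.25 + 2.25 + 0.25 + 6.25 + 1 + 0.25 = 17.5
s = √(17.5/6) = 1.70783
e/s = -1.5 / 1.70783 = -0.8783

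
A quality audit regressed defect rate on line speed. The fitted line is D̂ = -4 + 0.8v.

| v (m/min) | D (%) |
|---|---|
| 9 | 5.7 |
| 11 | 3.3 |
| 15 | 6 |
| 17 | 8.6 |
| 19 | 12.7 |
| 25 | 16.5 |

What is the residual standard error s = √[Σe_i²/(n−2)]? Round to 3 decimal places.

v=9: D̂ = -4 + 0.8·9 = 3.2; e = 5.7 − 3.2 = 2.5
v=11: D̂ = -4 + 0.8·11 = 4.8; e = 3.3 − 4.8 = -1.5
v=15: D̂ = -4 + 0.8·15 = 8; e = 6 − 8 = -2
v=17: D̂ = -4 + 0.8·17 = 9.6; e = 8.6 − 9.6 = -1
v=19: D̂ = -4 + 0.8·19 = 11.2; e = 12.7 − 11.2 = 1.5
v=25: D̂ = -4 + 0.8·25 = 16; e = 16.5 − 16 = 0.5
SSE = 6.25 + 2.25 + 4 + 1 + 2.25 + 0.25 = 16
s = √(16/4) = √4 ≈ 2.000

s = 2.000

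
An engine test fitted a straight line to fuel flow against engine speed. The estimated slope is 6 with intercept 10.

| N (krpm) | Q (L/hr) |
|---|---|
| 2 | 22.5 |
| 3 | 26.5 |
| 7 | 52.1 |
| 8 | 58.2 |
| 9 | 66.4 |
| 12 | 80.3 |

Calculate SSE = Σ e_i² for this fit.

N=2: Q̂ = 10 + 6·2 = 22; e = 22.5 − 22 = 0.5
N=3: Q̂ = 10 + 6·3 = 28; e = 26.5 − 28 = -1.5
N=7: Q̂ = 10 + 6·7 = 52; e = 52.1 − 52 = 0.1
N=8: Q̂ = 10 + 6·8 = 58; e = 58.2 − 58 = 0.2
N=9: Q̂ = 10 + 6·9 = 64; e = 66.4 − 64 = 2.4
N=12: Q̂ = 10 + 6·12 = 82; e = 80.3 − 82 = -1.7
SSE = 0.25 + 2.25 + 0.01 + 0.04 + 5.76 + 2.89 = 11.2

SSE = 11.2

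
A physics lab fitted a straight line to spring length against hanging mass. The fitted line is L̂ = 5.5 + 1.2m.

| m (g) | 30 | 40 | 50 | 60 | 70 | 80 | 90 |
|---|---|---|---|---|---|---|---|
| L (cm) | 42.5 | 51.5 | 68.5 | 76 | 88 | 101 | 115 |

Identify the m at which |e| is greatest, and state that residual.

m = 50, e = 3

m=30: L̂ = 5.5 + 1.2·30 = 41.5; e = 42.5 − 41.5 = 1
m=40: L̂ = 5.5 + 1.2·40 = 53.5; e = 51.5 − 53.5 = -2
m=50: L̂ = 5.5 + 1.2·50 = 65.5; e = 68.5 − 65.5 = 3
m=60: L̂ = 5.5 + 1.2·60 = 77.5; e = 76 − 77.5 = -1.5
m=70: L̂ = 5.5 + 1.2·70 = 89.5; e = 88 − 89.5 = -1.5
m=80: L̂ = 5.5 + 1.2·80 = 101.5; e = 101 − 101.5 = -0.5
m=90: L̂ = 5.5 + 1.2·90 = 113.5; e = 115 − 113.5 = 1.5
Largest |e| is 3 at m = 50, residual 3.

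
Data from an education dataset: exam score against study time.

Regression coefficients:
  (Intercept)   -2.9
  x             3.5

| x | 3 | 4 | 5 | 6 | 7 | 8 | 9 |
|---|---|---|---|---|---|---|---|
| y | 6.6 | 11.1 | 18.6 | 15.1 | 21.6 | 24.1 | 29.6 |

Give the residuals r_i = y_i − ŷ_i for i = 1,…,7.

x=3: ŷ = -2.9 + 3.5·3 = 7.6; r = 6.6 − 7.6 = -1
x=4: ŷ = -2.9 + 3.5·4 = 11.1; r = 11.1 − 11.1 = 0
x=5: ŷ = -2.9 + 3.5·5 = 14.6; r = 18.6 − 14.6 = 4
x=6: ŷ = -2.9 + 3.5·6 = 18.1; r = 15.1 − 18.1 = -3
x=7: ŷ = -2.9 + 3.5·7 = 21.6; r = 21.6 − 21.6 = 0
x=8: ŷ = -2.9 + 3.5·8 = 25.1; r = 24.1 − 25.1 = -1
x=9: ŷ = -2.9 + 3.5·9 = 28.6; r = 29.6 − 28.6 = 1

-1, 0, 4, -3, 0, -1, 1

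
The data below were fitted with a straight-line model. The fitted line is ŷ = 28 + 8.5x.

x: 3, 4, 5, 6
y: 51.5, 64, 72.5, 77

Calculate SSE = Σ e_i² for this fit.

x=3: ŷ = 28 + 8.5·3 = 53.5; e = 51.5 − 53.5 = -2
x=4: ŷ = 28 + 8.5·4 = 62; e = 64 − 62 = 2
x=5: ŷ = 28 + 8.5·5 = 70.5; e = 72.5 − 70.5 = 2
x=6: ŷ = 28 + 8.5·6 = 79; e = 77 − 79 = -2
SSE = 4 + 4 + 4 + 4 = 16

SSE = 16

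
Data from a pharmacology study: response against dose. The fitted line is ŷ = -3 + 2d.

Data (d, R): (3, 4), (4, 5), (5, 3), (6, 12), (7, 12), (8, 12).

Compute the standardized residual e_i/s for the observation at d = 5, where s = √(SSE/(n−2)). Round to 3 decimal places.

d=3: ŷ = -3 + 2·3 = 3; e = 4 − 3 = 1
d=4: ŷ = -3 + 2·4 = 5; e = 5 − 5 = 0
d=5: ŷ = -3 + 2·5 = 7; e = 3 − 7 = -4
d=6: ŷ = -3 + 2·6 = 9; e = 12 − 9 = 3
d=7: ŷ = -3 + 2·7 = 11; e = 12 − 11 = 1
d=8: ŷ = -3 + 2·8 = 13; e = 12 − 13 = -1
SSE = 1 + 0 + 16 + 9 + 1 + 1 = 28
s = √(28/4) = 2.64575
e/s = -4 / 2.64575 = -1.512

-1.512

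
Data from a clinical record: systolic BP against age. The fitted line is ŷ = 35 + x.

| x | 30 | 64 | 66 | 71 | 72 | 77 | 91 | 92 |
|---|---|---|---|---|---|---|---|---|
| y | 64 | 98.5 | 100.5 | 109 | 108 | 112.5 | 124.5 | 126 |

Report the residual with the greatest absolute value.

x=30: ŷ = 35 + 30 = 65; e = 64 − 65 = -1
x=64: ŷ = 35 + 64 = 99; e = 98.5 − 99 = -0.5
x=66: ŷ = 35 + 66 = 101; e = 100.5 − 101 = -0.5
x=71: ŷ = 35 + 71 = 106; e = 109 − 106 = 3
x=72: ŷ = 35 + 72 = 107; e = 108 − 107 = 1
x=77: ŷ = 35 + 77 = 112; e = 112.5 − 112 = 0.5
x=91: ŷ = 35 + 91 = 126; e = 124.5 − 126 = -1.5
x=92: ŷ = 35 + 92 = 127; e = 126 − 127 = -1
Largest |e| is 3 at x = 71, residual 3.

e = 3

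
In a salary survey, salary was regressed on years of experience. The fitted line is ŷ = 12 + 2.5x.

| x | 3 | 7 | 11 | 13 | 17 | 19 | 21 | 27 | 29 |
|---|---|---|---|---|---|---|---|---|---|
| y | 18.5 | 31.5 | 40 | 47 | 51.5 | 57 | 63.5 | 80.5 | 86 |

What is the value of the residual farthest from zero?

x=3: ŷ = 12 + 2.5·3 = 19.5; e = 18.5 − 19.5 = -1
x=7: ŷ = 12 + 2.5·7 = 29.5; e = 31.5 − 29.5 = 2
x=11: ŷ = 12 + 2.5·11 = 39.5; e = 40 − 39.5 = 0.5
x=13: ŷ = 12 + 2.5·13 = 44.5; e = 47 − 44.5 = 2.5
x=17: ŷ = 12 + 2.5·17 = 54.5; e = 51.5 − 54.5 = -3
x=19: ŷ = 12 + 2.5·19 = 59.5; e = 57 − 59.5 = -2.5
x=21: ŷ = 12 + 2.5·21 = 64.5; e = 63.5 − 64.5 = -1
x=27: ŷ = 12 + 2.5·27 = 79.5; e = 80.5 − 79.5 = 1
x=29: ŷ = 12 + 2.5·29 = 84.5; e = 86 − 84.5 = 1.5
Largest |e| is 3 at x = 17, residual -3.

e = -3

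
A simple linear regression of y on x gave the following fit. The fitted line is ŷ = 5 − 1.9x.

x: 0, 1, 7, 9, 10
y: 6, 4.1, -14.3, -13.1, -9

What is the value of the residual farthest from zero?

x=0: ŷ = 5 − 1.9·0 = 5; e = 6 − 5 = 1
x=1: ŷ = 5 − 1.9·1 = 3.1; e = 4.1 − 3.1 = 1
x=7: ŷ = 5 − 1.9·7 = -8.3; e = -14.3 − (-8.3) = -6
x=9: ŷ = 5 − 1.9·9 = -12.1; e = -13.1 − (-12.1) = -1
x=10: ŷ = 5 − 1.9·10 = -14; e = -9 − (-14) = 5
Largest |e| is 6 at x = 7, residual -6.

e = -6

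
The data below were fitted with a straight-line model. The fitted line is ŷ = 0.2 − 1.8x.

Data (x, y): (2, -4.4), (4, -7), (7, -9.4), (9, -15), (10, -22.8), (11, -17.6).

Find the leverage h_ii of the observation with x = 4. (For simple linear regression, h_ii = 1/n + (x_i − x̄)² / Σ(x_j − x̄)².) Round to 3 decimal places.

x̄ = (2 + 4 + 7 + 9 + 10 + 11)/6 = 7.16667
Σ(x − x̄)² = 26.6944 + 10.0278 + 0.0277778 + 3.36111 + 8.02778 + 14.6944 = 62.8333
h = 1/6 + (-3.16667)²/62.8333 = 0.166667 + 0.159593 = 0.326

h = 0.326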